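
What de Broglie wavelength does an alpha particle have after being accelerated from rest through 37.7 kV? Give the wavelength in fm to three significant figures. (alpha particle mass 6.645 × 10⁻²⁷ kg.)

KE = 2eV = 2 × 1.602 × 10⁻¹⁹ × 3.770 × 10⁴ = 1.208 × 10⁻¹⁴ J.
p = √(2mKE) = √(2 × 6.645 × 10⁻²⁷ × 1.208 × 10⁻¹⁴) = 1.267 × 10⁻²⁰ kg·m/s.
λ = h/p = 6.626 × 10⁻³⁴ / 1.267 × 10⁻²⁰ = 5.23 × 10⁻¹⁴ m = 52.3 fm.

λ = 52.3 fm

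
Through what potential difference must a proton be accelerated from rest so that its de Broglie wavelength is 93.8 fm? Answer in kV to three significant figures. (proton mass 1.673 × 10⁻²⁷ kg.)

p = h/λ = 6.626 × 10⁻³⁴ / 9.380 × 10⁻¹⁴ = 7.064 × 10⁻²¹ kg·m/s.
KE = p²/(2m) = 1.491 × 10⁻¹⁴ J.
V = KE/e = 1.491 × 10⁻¹⁴ / (1.602 × 10⁻¹⁹) = 93.1 kV.

V = 93.1 kV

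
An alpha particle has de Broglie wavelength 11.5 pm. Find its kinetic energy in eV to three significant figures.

KE = 1.56 eV

p = h/λ = 6.626 × 10⁻³⁴ / 1.150 × 10⁻¹¹ = 5.762 × 10⁻²³ kg·m/s.
KE = p²/(2m) = (5.762 × 10⁻²³)² / (2 × 6.645 × 10⁻²⁷) = 2.498 × 10⁻¹⁹ J = 1.56 eV.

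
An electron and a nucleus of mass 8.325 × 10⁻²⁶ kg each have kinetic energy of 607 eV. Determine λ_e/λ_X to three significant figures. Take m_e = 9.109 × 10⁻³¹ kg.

At fixed KE, p = √(2mKE) so λ = h/p ∝ 1/√m.
λ_e/λ_X = √(m_X/m_e) = √(8.325 × 10⁻²⁶/9.109 × 10⁻³¹) = √(9.139 × 10⁴) = 302.

λ_e/λ_X = 302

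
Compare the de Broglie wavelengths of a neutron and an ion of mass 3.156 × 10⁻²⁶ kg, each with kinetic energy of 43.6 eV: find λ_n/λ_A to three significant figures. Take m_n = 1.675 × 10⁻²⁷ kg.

At fixed KE, p = √(2mKE) so λ = h/p ∝ 1/√m.
λ_n/λ_A = √(m_A/m_n) = √(3.156 × 10⁻²⁶/1.675 × 10⁻²⁷) = √(18.84) = 4.34.

λ_n/λ_A = 4.34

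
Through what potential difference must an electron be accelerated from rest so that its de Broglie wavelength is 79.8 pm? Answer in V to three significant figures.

V = 236 V

p = h/λ = 6.626 × 10⁻³⁴ / 7.980 × 10⁻¹¹ = 8.303 × 10⁻²⁴ kg·m/s.
KE = p²/(2m) = 3.784 × 10⁻¹⁷ J.
V = KE/e = 3.784 × 10⁻¹⁷ / (1.602 × 10⁻¹⁹) = 236 V.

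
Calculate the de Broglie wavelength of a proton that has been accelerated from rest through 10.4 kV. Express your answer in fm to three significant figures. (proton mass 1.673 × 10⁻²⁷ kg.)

λ = 281 fm

KE = eV = 1.602 × 10⁻¹⁹ × 1.040 × 10⁴ = 1.666 × 10⁻¹⁵ J.
p = √(2mKE) = √(2 × 1.673 × 10⁻²⁷ × 1.666 × 10⁻¹⁵) = 2.361 × 10⁻²¹ kg·m/s.
λ = h/p = 6.626 × 10⁻³⁴ / 2.361 × 10⁻²¹ = 2.81 × 10⁻¹³ m = 281 fm.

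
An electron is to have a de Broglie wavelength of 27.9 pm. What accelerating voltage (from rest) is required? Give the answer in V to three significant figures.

V = 1930 V

p = h/λ = 6.626 × 10⁻³⁴ / 2.790 × 10⁻¹¹ = 2.375 × 10⁻²³ kg·m/s.
KE = p²/(2m) = 3.096 × 10⁻¹⁶ J.
V = KE/e = 3.096 × 10⁻¹⁶ / (1.602 × 10⁻¹⁹) = 1930 V.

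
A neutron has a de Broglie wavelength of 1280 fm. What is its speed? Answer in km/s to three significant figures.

p = h/λ = 6.626 × 10⁻³⁴ / 1.280 × 10⁻¹² = 5.177 × 10⁻²² kg·m/s.
v = p/m = 5.177 × 10⁻²² / 1.675 × 10⁻²⁷ = 3.09 × 10⁵ m/s = 309 km/s.

v = 309 km/s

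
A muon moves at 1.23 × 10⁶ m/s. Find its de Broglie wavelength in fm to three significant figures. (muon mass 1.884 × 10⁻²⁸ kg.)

λ = 2860 fm

p = mv = 1.884 × 10⁻²⁸ × 1.23 × 10⁶ = 2.317 × 10⁻²² kg·m/s.
λ = h/p = 6.626 × 10⁻³⁴ / 2.317 × 10⁻²² = 2.86 × 10⁻¹² m = 2860 fm.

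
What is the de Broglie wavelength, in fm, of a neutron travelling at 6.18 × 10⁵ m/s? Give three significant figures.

p = mv = 1.675 × 10⁻²⁷ × 6.18 × 10⁵ = 1.035 × 10⁻²¹ kg·m/s.
λ = h/p = 6.626 × 10⁻³⁴ / 1.035 × 10⁻²¹ = 6.40 × 10⁻¹³ m = 640 fm.

λ = 640 fm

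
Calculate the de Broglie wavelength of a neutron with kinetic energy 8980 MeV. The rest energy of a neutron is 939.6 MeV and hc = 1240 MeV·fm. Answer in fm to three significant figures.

λ = 0.126 fm

Total energy E = KE + m₀c² = 8980 + 939.6 = 9919.6 MeV.
(pc)² = E² − (m₀c²)² = (9919.6)² − (939.6)² = 9.752 × 10⁷ MeV², so pc = 9875 MeV.
λ = hc/(pc) = 1240 MeV·fm / 9875 MeV = 0.126 fm.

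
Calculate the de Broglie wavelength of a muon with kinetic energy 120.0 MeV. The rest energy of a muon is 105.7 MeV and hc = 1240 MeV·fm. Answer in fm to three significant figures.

Total energy E = KE + m₀c² = 120.0 + 105.7 = 225.7 MeV.
(pc)² = E² − (m₀c²)² = (225.7)² − (105.7)² = 3.977 × 10⁴ MeV², so pc = 199.4 MeV.
λ = hc/(pc) = 1240 MeV·fm / 199.4 MeV = 6.22 fm.

λ = 6.22 fm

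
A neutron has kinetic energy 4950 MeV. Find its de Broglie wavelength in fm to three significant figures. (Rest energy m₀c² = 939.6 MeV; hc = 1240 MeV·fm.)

Total energy E = KE + m₀c² = 4950 + 939.6 = 5889.6 MeV.
(pc)² = E² − (m₀c²)² = (5889.6)² − (939.6)² = 3.380 × 10⁷ MeV², so pc = 5814 MeV.
λ = hc/(pc) = 1240 MeV·fm / 5814 MeV = 0.213 fm.

λ = 0.213 fm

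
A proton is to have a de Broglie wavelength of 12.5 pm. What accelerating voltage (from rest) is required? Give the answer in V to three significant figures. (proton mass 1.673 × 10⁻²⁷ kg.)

p = h/λ = 6.626 × 10⁻³⁴ / 1.250 × 10⁻¹¹ = 5.301 × 10⁻²³ kg·m/s.
KE = p²/(2m) = 8.398 × 10⁻¹⁹ J.
V = KE/e = 8.398 × 10⁻¹⁹ / (1.602 × 10⁻¹⁹) = 5.24 V.

V = 5.24 V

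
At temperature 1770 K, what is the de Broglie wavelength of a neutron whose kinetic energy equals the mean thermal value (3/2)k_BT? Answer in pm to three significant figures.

KE = (3/2)k_BT = 1.5 × 1.381 × 10⁻²³ × 1770 = 3.667 × 10⁻²⁰ J.
p = √(2mKE) = √(2 × 1.675 × 10⁻²⁷ × 3.667 × 10⁻²⁰) = 1.108 × 10⁻²³ kg·m/s.
λ = h/p = 5.98 × 10⁻¹¹ m = 59.8 pm.

λ = 59.8 pm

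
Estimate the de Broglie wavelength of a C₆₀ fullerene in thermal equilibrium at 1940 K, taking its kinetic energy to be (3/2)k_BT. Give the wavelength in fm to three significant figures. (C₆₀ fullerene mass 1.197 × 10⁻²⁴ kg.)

λ = 2140 fm

KE = (3/2)k_BT = 1.5 × 1.381 × 10⁻²³ × 1940 = 4.019 × 10⁻²⁰ J.
p = √(2mKE) = √(2 × 1.197 × 10⁻²⁴ × 4.019 × 10⁻²⁰) = 3.102 × 10⁻²² kg·m/s.
λ = h/p = 2.14 × 10⁻¹² m = 2140 fm.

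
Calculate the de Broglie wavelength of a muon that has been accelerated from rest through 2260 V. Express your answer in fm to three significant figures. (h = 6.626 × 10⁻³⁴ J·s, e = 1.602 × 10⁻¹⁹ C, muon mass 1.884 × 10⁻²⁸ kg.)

KE = eV = 1.602 × 10⁻¹⁹ × 2260 = 3.621 × 10⁻¹⁶ J.
p = √(2mKE) = √(2 × 1.884 × 10⁻²⁸ × 3.621 × 10⁻¹⁶) = 3.694 × 10⁻²² kg·m/s.
λ = h/p = 6.626 × 10⁻³⁴ / 3.694 × 10⁻²² = 1.79 × 10⁻¹² m = 1790 fm.

λ = 1790 fm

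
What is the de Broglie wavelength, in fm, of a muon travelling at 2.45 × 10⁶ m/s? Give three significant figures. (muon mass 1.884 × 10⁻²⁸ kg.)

p = mv = 1.884 × 10⁻²⁸ × 2.45 × 10⁶ = 4.616 × 10⁻²² kg·m/s.
λ = h/p = 6.626 × 10⁻³⁴ / 4.616 × 10⁻²² = 1.44 × 10⁻¹² m = 1440 fm.

λ = 1440 fm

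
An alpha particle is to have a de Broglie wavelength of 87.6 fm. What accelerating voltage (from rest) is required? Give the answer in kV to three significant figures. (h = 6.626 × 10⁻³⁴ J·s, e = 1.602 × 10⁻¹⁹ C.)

V = 13.4 kV

p = h/λ = 6.626 × 10⁻³⁴ / 8.760 × 10⁻¹⁴ = 7.564 × 10⁻²¹ kg·m/s.
KE = p²/(2m) = 4.305 × 10⁻¹⁵ J.
V = KE/2e = 4.305 × 10⁻¹⁵ / (2 × 1.602 × 10⁻¹⁹) = 13.4 kV.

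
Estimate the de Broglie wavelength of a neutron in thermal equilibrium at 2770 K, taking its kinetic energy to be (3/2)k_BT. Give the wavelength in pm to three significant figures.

λ = 47.8 pm

KE = (3/2)k_BT = 1.5 × 1.381 × 10⁻²³ × 2770 = 5.738 × 10⁻²⁰ J.
p = √(2mKE) = √(2 × 1.675 × 10⁻²⁷ × 5.738 × 10⁻²⁰) = 1.386 × 10⁻²³ kg·m/s.
λ = h/p = 4.78 × 10⁻¹¹ m = 47.8 pm.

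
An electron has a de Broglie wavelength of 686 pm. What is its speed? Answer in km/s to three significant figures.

p = h/λ = 6.626 × 10⁻³⁴ / 6.860 × 10⁻¹⁰ = 9.659 × 10⁻²⁵ kg·m/s.
v = p/m = 9.659 × 10⁻²⁵ / 9.109 × 10⁻³¹ = 1.06 × 10⁶ m/s = 1060 km/s.

v = 1060 km/s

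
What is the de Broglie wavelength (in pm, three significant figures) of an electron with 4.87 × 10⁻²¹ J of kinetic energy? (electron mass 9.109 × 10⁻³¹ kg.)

λ = 7030 pm

p = √(2mKE) = √(2 × 9.109 × 10⁻³¹ × 4.870 × 10⁻²¹) = 9.419 × 10⁻²⁶ kg·m/s.
λ = h/p = 6.626 × 10⁻³⁴ / 9.419 × 10⁻²⁶ = 7.03 × 10⁻⁹ m = 7030 pm.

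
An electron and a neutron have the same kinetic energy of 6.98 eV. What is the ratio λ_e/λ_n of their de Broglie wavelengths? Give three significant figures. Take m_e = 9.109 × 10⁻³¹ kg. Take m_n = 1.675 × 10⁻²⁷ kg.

At fixed KE, p = √(2mKE) so λ = h/p ∝ 1/√m.
λ_e/λ_n = √(m_n/m_e) = √(1.675 × 10⁻²⁷/9.109 × 10⁻³¹) = √(1839) = 42.9.

λ_e/λ_n = 42.9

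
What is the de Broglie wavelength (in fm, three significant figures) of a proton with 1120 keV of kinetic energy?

KE = 1120 keV = 1.794 × 10⁻¹³ J.
p = √(2mKE) = √(2 × 1.673 × 10⁻²⁷ × 1.794 × 10⁻¹³) = 2.450 × 10⁻²⁰ kg·m/s.
λ = h/p = 6.626 × 10⁻³⁴ / 2.450 × 10⁻²⁰ = 2.70 × 10⁻¹⁴ m = 27.0 fm.

λ = 27.0 fm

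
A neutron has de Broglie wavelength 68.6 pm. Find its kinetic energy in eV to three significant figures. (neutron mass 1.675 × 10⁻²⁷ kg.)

p = h/λ = 6.626 × 10⁻³⁴ / 6.860 × 10⁻¹¹ = 9.659 × 10⁻²⁴ kg·m/s.
KE = p²/(2m) = (9.659 × 10⁻²⁴)² / (2 × 1.675 × 10⁻²⁷) = 2.785 × 10⁻²⁰ J = 0.174 eV.

KE = 0.174 eV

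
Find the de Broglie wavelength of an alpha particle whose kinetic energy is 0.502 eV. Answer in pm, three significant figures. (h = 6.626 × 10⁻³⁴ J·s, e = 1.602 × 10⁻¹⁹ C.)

KE = 0.502 eV = 8.042 × 10⁻²⁰ J.
p = √(2mKE) = √(2 × 6.645 × 10⁻²⁷ × 8.042 × 10⁻²⁰) = 3.269 × 10⁻²³ kg·m/s.
λ = h/p = 6.626 × 10⁻³⁴ / 3.269 × 10⁻²³ = 2.03 × 10⁻¹¹ m = 20.3 pm.

λ = 20.3 pm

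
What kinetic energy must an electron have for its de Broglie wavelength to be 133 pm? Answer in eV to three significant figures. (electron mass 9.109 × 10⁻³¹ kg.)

p = h/λ = 6.626 × 10⁻³⁴ / 1.330 × 10⁻¹⁰ = 4.982 × 10⁻²⁴ kg·m/s.
KE = p²/(2m) = (4.982 × 10⁻²⁴)² / (2 × 9.109 × 10⁻³¹) = 1.362 × 10⁻¹⁷ J = 85.0 eV.

KE = 85.0 eV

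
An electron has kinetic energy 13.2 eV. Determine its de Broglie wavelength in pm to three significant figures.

KE = 13.2 eV = 2.115 × 10⁻¹⁸ J.
p = √(2mKE) = √(2 × 9.109 × 10⁻³¹ × 2.115 × 10⁻¹⁸) = 1.963 × 10⁻²⁴ kg·m/s.
λ = h/p = 6.626 × 10⁻³⁴ / 1.963 × 10⁻²⁴ = 3.38 × 10⁻¹⁰ m = 338 pm.

λ = 338 pm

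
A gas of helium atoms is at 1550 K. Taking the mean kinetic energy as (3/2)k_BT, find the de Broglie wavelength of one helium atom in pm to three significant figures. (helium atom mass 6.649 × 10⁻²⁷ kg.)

λ = 32.1 pm

KE = (3/2)k_BT = 1.5 × 1.381 × 10⁻²³ × 1550 = 3.211 × 10⁻²⁰ J.
p = √(2mKE) = √(2 × 6.649 × 10⁻²⁷ × 3.211 × 10⁻²⁰) = 2.066 × 10⁻²³ kg·m/s.
λ = h/p = 3.21 × 10⁻¹¹ m = 32.1 pm.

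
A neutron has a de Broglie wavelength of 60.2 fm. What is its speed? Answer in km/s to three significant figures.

p = h/λ = 6.626 × 10⁻³⁴ / 6.020 × 10⁻¹⁴ = 1.101 × 10⁻²⁰ kg·m/s.
v = p/m = 1.101 × 10⁻²⁰ / 1.675 × 10⁻²⁷ = 6.57 × 10⁶ m/s = 6570 km/s.

v = 6570 km/s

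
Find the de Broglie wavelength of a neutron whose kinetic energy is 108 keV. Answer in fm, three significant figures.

λ = 87.0 fm

KE = 108 keV = 1.730 × 10⁻¹⁴ J.
p = √(2mKE) = √(2 × 1.675 × 10⁻²⁷ × 1.730 × 10⁻¹⁴) = 7.613 × 10⁻²¹ kg·m/s.
λ = h/p = 6.626 × 10⁻³⁴ / 7.613 × 10⁻²¹ = 8.70 × 10⁻¹⁴ m = 87.0 fm.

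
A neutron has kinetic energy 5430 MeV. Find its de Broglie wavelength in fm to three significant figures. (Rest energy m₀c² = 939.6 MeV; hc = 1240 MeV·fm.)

λ = 0.197 fm

Total energy E = KE + m₀c² = 5430 + 939.6 = 6369.6 MeV.
(pc)² = E² − (m₀c²)² = (6369.6)² − (939.6)² = 3.969 × 10⁷ MeV², so pc = 6300 MeV.
λ = hc/(pc) = 1240 MeV·fm / 6300 MeV = 0.197 fm.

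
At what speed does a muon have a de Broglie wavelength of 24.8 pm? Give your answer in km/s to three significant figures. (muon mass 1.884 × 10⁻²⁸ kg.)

v = 142 km/s

p = h/λ = 6.626 × 10⁻³⁴ / 2.480 × 10⁻¹¹ = 2.672 × 10⁻²³ kg·m/s.
v = p/m = 2.672 × 10⁻²³ / 1.884 × 10⁻²⁸ = 1.42 × 10⁵ m/s = 142 km/s.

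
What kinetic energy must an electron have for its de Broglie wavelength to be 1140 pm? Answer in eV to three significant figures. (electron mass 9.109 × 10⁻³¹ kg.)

KE = 1.16 eV

p = h/λ = 6.626 × 10⁻³⁴ / 1.140 × 10⁻⁹ = 5.812 × 10⁻²⁵ kg·m/s.
KE = p²/(2m) = (5.812 × 10⁻²⁵)² / (2 × 9.109 × 10⁻³¹) = 1.854 × 10⁻¹⁹ J = 1.16 eV.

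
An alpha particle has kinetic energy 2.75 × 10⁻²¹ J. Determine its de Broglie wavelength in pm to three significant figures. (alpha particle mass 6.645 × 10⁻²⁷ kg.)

λ = 110 pm

p = √(2mKE) = √(2 × 6.645 × 10⁻²⁷ × 2.750 × 10⁻²¹) = 6.045 × 10⁻²⁴ kg·m/s.
λ = h/p = 6.626 × 10⁻³⁴ / 6.045 × 10⁻²⁴ = 1.10 × 10⁻¹⁰ m = 110 pm.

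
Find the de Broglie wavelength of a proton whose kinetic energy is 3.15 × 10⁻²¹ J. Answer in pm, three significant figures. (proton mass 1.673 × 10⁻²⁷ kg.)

p = √(2mKE) = √(2 × 1.673 × 10⁻²⁷ × 3.150 × 10⁻²¹) = 3.247 × 10⁻²⁴ kg·m/s.
λ = h/p = 6.626 × 10⁻³⁴ / 3.247 × 10⁻²⁴ = 2.04 × 10⁻¹⁰ m = 204 pm.

λ = 204 pm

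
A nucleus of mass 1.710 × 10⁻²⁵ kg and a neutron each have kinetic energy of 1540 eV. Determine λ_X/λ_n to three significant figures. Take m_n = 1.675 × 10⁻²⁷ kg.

λ_X/λ_n = 0.0990

At fixed KE, p = √(2mKE) so λ = h/p ∝ 1/√m.
λ_X/λ_n = √(m_n/m_X) = √(1.675 × 10⁻²⁷/1.710 × 10⁻²⁵) = √(9.795 × 10⁻³) = 0.0990.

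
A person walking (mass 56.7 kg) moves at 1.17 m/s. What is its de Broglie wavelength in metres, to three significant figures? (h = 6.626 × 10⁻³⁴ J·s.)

p = mv = 56.7 × 1.17 = 6.634 × 10¹ kg·m/s.
λ = h/p = 6.626 × 10⁻³⁴ / 6.634 × 10¹ = 9.99 × 10⁻³⁶ m.

λ = 9.99 × 10⁻³⁶ m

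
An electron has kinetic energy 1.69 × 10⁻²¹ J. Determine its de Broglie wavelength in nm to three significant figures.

p = √(2mKE) = √(2 × 9.109 × 10⁻³¹ × 1.690 × 10⁻²¹) = 5.549 × 10⁻²⁶ kg·m/s.
λ = h/p = 6.626 × 10⁻³⁴ / 5.549 × 10⁻²⁶ = 1.19 × 10⁻⁸ m = 11.9 nm.

λ = 11.9 nm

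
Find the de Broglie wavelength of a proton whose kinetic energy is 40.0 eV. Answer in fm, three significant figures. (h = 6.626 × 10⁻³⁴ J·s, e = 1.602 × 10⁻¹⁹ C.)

KE = 40.0 eV = 6.408 × 10⁻¹⁸ J.
p = √(2mKE) = √(2 × 1.673 × 10⁻²⁷ × 6.408 × 10⁻¹⁸) = 1.464 × 10⁻²² kg·m/s.
λ = h/p = 6.626 × 10⁻³⁴ / 1.464 × 10⁻²² = 4.53 × 10⁻¹² m = 4530 fm.

λ = 4530 fm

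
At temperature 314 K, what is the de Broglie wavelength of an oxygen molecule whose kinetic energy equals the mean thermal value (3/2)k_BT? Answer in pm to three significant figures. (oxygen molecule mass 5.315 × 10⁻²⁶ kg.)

KE = (3/2)k_BT = 1.5 × 1.381 × 10⁻²³ × 314 = 6.505 × 10⁻²¹ J.
p = √(2mKE) = √(2 × 5.315 × 10⁻²⁶ × 6.505 × 10⁻²¹) = 2.630 × 10⁻²³ kg·m/s.
λ = h/p = 2.52 × 10⁻¹¹ m = 25.2 pm.

λ = 25.2 pm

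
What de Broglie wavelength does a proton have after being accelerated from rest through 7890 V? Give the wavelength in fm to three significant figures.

λ = 322 fm

KE = eV = 1.602 × 10⁻¹⁹ × 7890 = 1.264 × 10⁻¹⁵ J.
p = √(2mKE) = √(2 × 1.673 × 10⁻²⁷ × 1.264 × 10⁻¹⁵) = 2.057 × 10⁻²¹ kg·m/s.
λ = h/p = 6.626 × 10⁻³⁴ / 2.057 × 10⁻²¹ = 3.22 × 10⁻¹³ m = 322 fm.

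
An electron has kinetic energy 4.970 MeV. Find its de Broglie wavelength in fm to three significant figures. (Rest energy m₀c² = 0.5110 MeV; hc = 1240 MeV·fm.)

Total energy E = KE + m₀c² = 4.970 + 0.5110 = 5.4810 MeV.
(pc)² = E² − (m₀c²)² = (5.4810)² − (0.5110)² = 29.78 MeV², so pc = 5.457 MeV.
λ = hc/(pc) = 1240 MeV·fm / 5.457 MeV = 227 fm.

λ = 227 fm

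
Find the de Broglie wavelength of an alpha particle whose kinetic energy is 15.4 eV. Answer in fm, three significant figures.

KE = 15.4 eV = 2.467 × 10⁻¹⁸ J.
p = √(2mKE) = √(2 × 6.645 × 10⁻²⁷ × 2.467 × 10⁻¹⁸) = 1.811 × 10⁻²² kg·m/s.
λ = h/p = 6.626 × 10⁻³⁴ / 1.811 × 10⁻²² = 3.66 × 10⁻¹² m = 3660 fm.

λ = 3660 fm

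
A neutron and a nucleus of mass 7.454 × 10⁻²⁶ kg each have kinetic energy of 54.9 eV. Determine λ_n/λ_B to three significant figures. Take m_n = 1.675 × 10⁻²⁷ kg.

At fixed KE, p = √(2mKE) so λ = h/p ∝ 1/√m.
λ_n/λ_B = √(m_B/m_n) = √(7.454 × 10⁻²⁶/1.675 × 10⁻²⁷) = √(44.50) = 6.67.

λ_n/λ_B = 6.67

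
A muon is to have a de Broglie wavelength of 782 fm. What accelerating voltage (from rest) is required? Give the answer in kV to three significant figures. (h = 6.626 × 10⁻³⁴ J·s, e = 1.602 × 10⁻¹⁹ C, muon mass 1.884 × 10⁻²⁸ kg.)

V = 11.9 kV

p = h/λ = 6.626 × 10⁻³⁴ / 7.820 × 10⁻¹³ = 8.473 × 10⁻²² kg·m/s.
KE = p²/(2m) = 1.905 × 10⁻¹⁵ J.
V = KE/e = 1.905 × 10⁻¹⁵ / (1.602 × 10⁻¹⁹) = 11.9 kV.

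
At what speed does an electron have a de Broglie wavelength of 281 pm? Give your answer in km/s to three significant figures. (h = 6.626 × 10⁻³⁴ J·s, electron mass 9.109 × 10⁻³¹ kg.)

p = h/λ = 6.626 × 10⁻³⁴ / 2.810 × 10⁻¹⁰ = 2.358 × 10⁻²⁴ kg·m/s.
v = p/m = 2.358 × 10⁻²⁴ / 9.109 × 10⁻³¹ = 2.59 × 10⁶ m/s = 2590 km/s.

v = 2590 km/s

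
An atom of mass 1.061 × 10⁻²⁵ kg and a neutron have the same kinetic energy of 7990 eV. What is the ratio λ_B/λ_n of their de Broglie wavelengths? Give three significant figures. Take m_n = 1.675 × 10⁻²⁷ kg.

λ_B/λ_n = 0.126

At fixed KE, p = √(2mKE) so λ = h/p ∝ 1/√m.
λ_B/λ_n = √(m_n/m_B) = √(1.675 × 10⁻²⁷/1.061 × 10⁻²⁵) = √(0.01579) = 0.126.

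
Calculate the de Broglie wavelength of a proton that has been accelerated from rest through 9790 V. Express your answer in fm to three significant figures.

λ = 289 fm

KE = eV = 1.602 × 10⁻¹⁹ × 9790 = 1.568 × 10⁻¹⁵ J.
p = √(2mKE) = √(2 × 1.673 × 10⁻²⁷ × 1.568 × 10⁻¹⁵) = 2.291 × 10⁻²¹ kg·m/s.
λ = h/p = 6.626 × 10⁻³⁴ / 2.291 × 10⁻²¹ = 2.89 × 10⁻¹³ m = 289 fm.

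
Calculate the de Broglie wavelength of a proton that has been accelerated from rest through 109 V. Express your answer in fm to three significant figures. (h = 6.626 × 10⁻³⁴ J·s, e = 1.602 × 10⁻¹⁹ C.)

λ = 2740 fm

KE = eV = 1.602 × 10⁻¹⁹ × 109.0 = 1.746 × 10⁻¹⁷ J.
p = √(2mKE) = √(2 × 1.673 × 10⁻²⁷ × 1.746 × 10⁻¹⁷) = 2.417 × 10⁻²² kg·m/s.
λ = h/p = 6.626 × 10⁻³⁴ / 2.417 × 10⁻²² = 2.74 × 10⁻¹² m = 2740 fm.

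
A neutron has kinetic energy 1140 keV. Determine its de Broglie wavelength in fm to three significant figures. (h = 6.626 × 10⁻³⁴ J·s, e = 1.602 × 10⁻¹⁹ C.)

λ = 26.8 fm

KE = 1140 keV = 1.826 × 10⁻¹³ J.
p = √(2mKE) = √(2 × 1.675 × 10⁻²⁷ × 1.826 × 10⁻¹³) = 2.473 × 10⁻²⁰ kg·m/s.
λ = h/p = 6.626 × 10⁻³⁴ / 2.473 × 10⁻²⁰ = 2.68 × 10⁻¹⁴ m = 26.8 fm.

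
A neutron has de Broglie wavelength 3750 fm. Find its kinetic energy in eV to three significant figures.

p = h/λ = 6.626 × 10⁻³⁴ / 3.750 × 10⁻¹² = 1.767 × 10⁻²² kg·m/s.
KE = p²/(2m) = (1.767 × 10⁻²²)² / (2 × 1.675 × 10⁻²⁷) = 9.320 × 10⁻¹⁸ J = 58.2 eV.

KE = 58.2 eV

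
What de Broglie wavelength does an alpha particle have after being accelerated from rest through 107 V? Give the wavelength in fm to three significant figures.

λ = 982 fm

KE = 2eV = 2 × 1.602 × 10⁻¹⁹ × 107.0 = 3.428 × 10⁻¹⁷ J.
p = √(2mKE) = √(2 × 6.645 × 10⁻²⁷ × 3.428 × 10⁻¹⁷) = 6.750 × 10⁻²² kg·m/s.
λ = h/p = 6.626 × 10⁻³⁴ / 6.750 × 10⁻²² = 9.82 × 10⁻¹³ m = 982 fm.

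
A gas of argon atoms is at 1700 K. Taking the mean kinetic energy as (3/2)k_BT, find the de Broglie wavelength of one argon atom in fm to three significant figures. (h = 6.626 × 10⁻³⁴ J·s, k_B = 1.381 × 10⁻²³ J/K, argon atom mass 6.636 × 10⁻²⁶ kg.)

λ = 9690 fm

KE = (3/2)k_BT = 1.5 × 1.381 × 10⁻²³ × 1700 = 3.522 × 10⁻²⁰ J.
p = √(2mKE) = √(2 × 6.636 × 10⁻²⁶ × 3.522 × 10⁻²⁰) = 6.837 × 10⁻²³ kg·m/s.
λ = h/p = 9.69 × 10⁻¹² m = 9690 fm.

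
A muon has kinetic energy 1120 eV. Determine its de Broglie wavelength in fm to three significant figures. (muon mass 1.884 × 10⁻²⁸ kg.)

λ = 2550 fm

KE = 1120 eV = 1.794 × 10⁻¹⁶ J.
p = √(2mKE) = √(2 × 1.884 × 10⁻²⁸ × 1.794 × 10⁻¹⁶) = 2.600 × 10⁻²² kg·m/s.
λ = h/p = 6.626 × 10⁻³⁴ / 2.600 × 10⁻²² = 2.55 × 10⁻¹² m = 2550 fm.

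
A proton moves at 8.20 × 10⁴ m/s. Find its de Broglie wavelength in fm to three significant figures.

λ = 4830 fm

p = mv = 1.673 × 10⁻²⁷ × 8.20 × 10⁴ = 1.372 × 10⁻²² kg·m/s.
λ = h/p = 6.626 × 10⁻³⁴ / 1.372 × 10⁻²² = 4.83 × 10⁻¹² m = 4830 fm.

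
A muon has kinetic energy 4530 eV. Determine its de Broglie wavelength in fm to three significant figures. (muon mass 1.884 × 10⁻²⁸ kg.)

λ = 1270 fm

KE = 4530 eV = 7.257 × 10⁻¹⁶ J.
p = √(2mKE) = √(2 × 1.884 × 10⁻²⁸ × 7.257 × 10⁻¹⁶) = 5.229 × 10⁻²² kg·m/s.
λ = h/p = 6.626 × 10⁻³⁴ / 5.229 × 10⁻²² = 1.27 × 10⁻¹² m = 1270 fm.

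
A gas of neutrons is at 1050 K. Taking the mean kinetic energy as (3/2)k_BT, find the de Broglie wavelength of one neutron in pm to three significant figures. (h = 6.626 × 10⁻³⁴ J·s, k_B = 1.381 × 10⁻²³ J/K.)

λ = 77.6 pm

KE = (3/2)k_BT = 1.5 × 1.381 × 10⁻²³ × 1050 = 2.175 × 10⁻²⁰ J.
p = √(2mKE) = √(2 × 1.675 × 10⁻²⁷ × 2.175 × 10⁻²⁰) = 8.536 × 10⁻²⁴ kg·m/s.
λ = h/p = 7.76 × 10⁻¹¹ m = 77.6 pm.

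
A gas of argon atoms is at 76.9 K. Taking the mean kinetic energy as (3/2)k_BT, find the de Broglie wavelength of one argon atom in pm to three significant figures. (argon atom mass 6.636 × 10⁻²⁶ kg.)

λ = 45.6 pm

KE = (3/2)k_BT = 1.5 × 1.381 × 10⁻²³ × 76.9 = 1.593 × 10⁻²¹ J.
p = √(2mKE) = √(2 × 6.636 × 10⁻²⁶ × 1.593 × 10⁻²¹) = 1.454 × 10⁻²³ kg·m/s.
λ = h/p = 4.56 × 10⁻¹¹ m = 45.6 pm.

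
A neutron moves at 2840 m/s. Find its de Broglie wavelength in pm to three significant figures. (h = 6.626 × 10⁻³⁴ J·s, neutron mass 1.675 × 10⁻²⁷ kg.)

p = mv = 1.675 × 10⁻²⁷ × 2840 = 4.757 × 10⁻²⁴ kg·m/s.
λ = h/p = 6.626 × 10⁻³⁴ / 4.757 × 10⁻²⁴ = 1.39 × 10⁻¹⁰ m = 139 pm.

λ = 139 pm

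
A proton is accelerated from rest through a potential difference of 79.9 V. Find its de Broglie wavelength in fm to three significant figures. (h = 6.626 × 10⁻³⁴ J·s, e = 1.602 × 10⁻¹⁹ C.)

KE = eV = 1.602 × 10⁻¹⁹ × 79.90 = 1.280 × 10⁻¹⁷ J.
p = √(2mKE) = √(2 × 1.673 × 10⁻²⁷ × 1.280 × 10⁻¹⁷) = 2.070 × 10⁻²² kg·m/s.
λ = h/p = 6.626 × 10⁻³⁴ / 2.070 × 10⁻²² = 3.20 × 10⁻¹² m = 3200 fm.

λ = 3200 fm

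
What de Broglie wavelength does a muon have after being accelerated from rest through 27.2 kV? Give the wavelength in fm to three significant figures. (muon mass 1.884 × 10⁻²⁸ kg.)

KE = eV = 1.602 × 10⁻¹⁹ × 2.720 × 10⁴ = 4.357 × 10⁻¹⁵ J.
p = √(2mKE) = √(2 × 1.884 × 10⁻²⁸ × 4.357 × 10⁻¹⁵) = 1.281 × 10⁻²¹ kg·m/s.
λ = h/p = 6.626 × 10⁻³⁴ / 1.281 × 10⁻²¹ = 5.17 × 10⁻¹³ m = 517 fm.

λ = 517 fm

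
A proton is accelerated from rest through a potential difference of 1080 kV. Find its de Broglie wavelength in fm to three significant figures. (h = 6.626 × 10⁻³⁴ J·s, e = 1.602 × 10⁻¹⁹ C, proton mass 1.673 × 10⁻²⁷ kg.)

λ = 27.5 fm

KE = eV = 1.602 × 10⁻¹⁹ × 1.080 × 10⁶ = 1.730 × 10⁻¹³ J.
p = √(2mKE) = √(2 × 1.673 × 10⁻²⁷ × 1.730 × 10⁻¹³) = 2.406 × 10⁻²⁰ kg·m/s.
λ = h/p = 6.626 × 10⁻³⁴ / 2.406 × 10⁻²⁰ = 2.75 × 10⁻¹⁴ m = 27.5 fm.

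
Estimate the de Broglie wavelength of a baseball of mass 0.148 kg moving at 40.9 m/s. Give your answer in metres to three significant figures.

λ = 1.09 × 10⁻³⁴ m

p = mv = 0.148 × 40.9 = 6.053 kg·m/s.
λ = h/p = 6.626 × 10⁻³⁴ / 6.053 = 1.09 × 10⁻³⁴ m.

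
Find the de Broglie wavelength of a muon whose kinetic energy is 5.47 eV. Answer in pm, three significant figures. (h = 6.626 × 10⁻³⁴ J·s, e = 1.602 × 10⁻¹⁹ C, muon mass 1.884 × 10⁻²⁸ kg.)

λ = 36.5 pm

KE = 5.47 eV = 8.763 × 10⁻¹⁹ J.
p = √(2mKE) = √(2 × 1.884 × 10⁻²⁸ × 8.763 × 10⁻¹⁹) = 1.817 × 10⁻²³ kg·m/s.
λ = h/p = 6.626 × 10⁻³⁴ / 1.817 × 10⁻²³ = 3.65 × 10⁻¹¹ m = 36.5 pm.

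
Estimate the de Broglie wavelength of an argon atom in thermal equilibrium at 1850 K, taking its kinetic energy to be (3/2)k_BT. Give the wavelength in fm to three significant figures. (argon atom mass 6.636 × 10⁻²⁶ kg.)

KE = (3/2)k_BT = 1.5 × 1.381 × 10⁻²³ × 1850 = 3.832 × 10⁻²⁰ J.
p = √(2mKE) = √(2 × 6.636 × 10⁻²⁶ × 3.832 × 10⁻²⁰) = 7.132 × 10⁻²³ kg·m/s.
λ = h/p = 9.29 × 10⁻¹² m = 9290 fm.

λ = 9290 fm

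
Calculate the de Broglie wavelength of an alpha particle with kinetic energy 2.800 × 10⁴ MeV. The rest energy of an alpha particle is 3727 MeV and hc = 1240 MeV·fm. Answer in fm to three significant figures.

λ = 0.0394 fm

Total energy E = KE + m₀c² = 2.800 × 10⁴ + 3727 = 31727 MeV.
(pc)² = E² − (m₀c²)² = (31727)² − (3727)² = 9.927 × 10⁸ MeV², so pc = 3.151 × 10⁴ MeV.
λ = hc/(pc) = 1240 MeV·fm / 3.151 × 10⁴ MeV = 0.0394 fm.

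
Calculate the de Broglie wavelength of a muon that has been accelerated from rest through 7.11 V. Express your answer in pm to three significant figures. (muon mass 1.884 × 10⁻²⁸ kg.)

λ = 32.0 pm

KE = eV = 1.602 × 10⁻¹⁹ × 7.110 = 1.139 × 10⁻¹⁸ J.
p = √(2mKE) = √(2 × 1.884 × 10⁻²⁸ × 1.139 × 10⁻¹⁸) = 2.072 × 10⁻²³ kg·m/s.
λ = h/p = 6.626 × 10⁻³⁴ / 2.072 × 10⁻²³ = 3.20 × 10⁻¹¹ m = 32.0 pm.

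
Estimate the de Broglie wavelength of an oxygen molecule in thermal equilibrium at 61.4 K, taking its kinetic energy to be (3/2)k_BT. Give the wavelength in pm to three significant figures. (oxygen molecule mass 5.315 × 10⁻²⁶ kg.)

λ = 57.0 pm

KE = (3/2)k_BT = 1.5 × 1.381 × 10⁻²³ × 61.4 = 1.272 × 10⁻²¹ J.
p = √(2mKE) = √(2 × 5.315 × 10⁻²⁶ × 1.272 × 10⁻²¹) = 1.163 × 10⁻²³ kg·m/s.
λ = h/p = 5.70 × 10⁻¹¹ m = 57.0 pm.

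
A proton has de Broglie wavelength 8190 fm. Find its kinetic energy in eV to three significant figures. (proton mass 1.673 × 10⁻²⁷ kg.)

KE = 12.2 eV

p = h/λ = 6.626 × 10⁻³⁴ / 8.190 × 10⁻¹² = 8.090 × 10⁻²³ kg·m/s.
KE = p²/(2m) = (8.090 × 10⁻²³)² / (2 × 1.673 × 10⁻²⁷) = 1.956 × 10⁻¹⁸ J = 12.2 eV.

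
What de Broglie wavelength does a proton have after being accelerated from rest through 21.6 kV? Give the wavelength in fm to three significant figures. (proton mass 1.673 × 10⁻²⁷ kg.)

KE = eV = 1.602 × 10⁻¹⁹ × 2.160 × 10⁴ = 3.460 × 10⁻¹⁵ J.
p = √(2mKE) = √(2 × 1.673 × 10⁻²⁷ × 3.460 × 10⁻¹⁵) = 3.403 × 10⁻²¹ kg·m/s.
λ = h/p = 6.626 × 10⁻³⁴ / 3.403 × 10⁻²¹ = 1.95 × 10⁻¹³ m = 195 fm.

λ = 195 fm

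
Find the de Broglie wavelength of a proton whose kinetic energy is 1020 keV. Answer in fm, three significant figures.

KE = 1020 keV = 1.634 × 10⁻¹³ J.
p = √(2mKE) = √(2 × 1.673 × 10⁻²⁷ × 1.634 × 10⁻¹³) = 2.338 × 10⁻²⁰ kg·m/s.
λ = h/p = 6.626 × 10⁻³⁴ / 2.338 × 10⁻²⁰ = 2.83 × 10⁻¹⁴ m = 28.3 fm.

λ = 28.3 fm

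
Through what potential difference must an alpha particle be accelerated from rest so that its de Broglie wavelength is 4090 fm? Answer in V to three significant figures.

p = h/λ = 6.626 × 10⁻³⁴ / 4.090 × 10⁻¹² = 1.620 × 10⁻²² kg·m/s.
KE = p²/(2m) = 1.975 × 10⁻¹⁸ J.
V = KE/2e = 1.975 × 10⁻¹⁸ / (2 × 1.602 × 10⁻¹⁹) = 6.16 V.

V = 6.16 V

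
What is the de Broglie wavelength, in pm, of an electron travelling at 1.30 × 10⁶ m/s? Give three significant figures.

λ = 560 pm

p = mv = 9.109 × 10⁻³¹ × 1.30 × 10⁶ = 1.184 × 10⁻²⁴ kg·m/s.
λ = h/p = 6.626 × 10⁻³⁴ / 1.184 × 10⁻²⁴ = 5.60 × 10⁻¹⁰ m = 560 pm.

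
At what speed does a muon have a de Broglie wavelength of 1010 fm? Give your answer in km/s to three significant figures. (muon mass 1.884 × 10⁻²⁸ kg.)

p = h/λ = 6.626 × 10⁻³⁴ / 1.010 × 10⁻¹² = 6.560 × 10⁻²² kg·m/s.
v = p/m = 6.560 × 10⁻²² / 1.884 × 10⁻²⁸ = 3.48 × 10⁶ m/s = 3480 km/s.

v = 3480 km/s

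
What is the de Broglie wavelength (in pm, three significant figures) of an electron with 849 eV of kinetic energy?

KE = 849 eV = 1.360 × 10⁻¹⁶ J.
p = √(2mKE) = √(2 × 9.109 × 10⁻³¹ × 1.360 × 10⁻¹⁶) = 1.574 × 10⁻²³ kg·m/s.
λ = h/p = 6.626 × 10⁻³⁴ / 1.574 × 10⁻²³ = 4.21 × 10⁻¹¹ m = 42.1 pm.

λ = 42.1 pm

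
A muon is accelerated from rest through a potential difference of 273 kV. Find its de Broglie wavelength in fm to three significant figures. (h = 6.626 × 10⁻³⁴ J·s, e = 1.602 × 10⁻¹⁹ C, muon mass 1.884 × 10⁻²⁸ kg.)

KE = eV = 1.602 × 10⁻¹⁹ × 2.730 × 10⁵ = 4.373 × 10⁻¹⁴ J.
p = √(2mKE) = √(2 × 1.884 × 10⁻²⁸ × 4.373 × 10⁻¹⁴) = 4.059 × 10⁻²¹ kg·m/s.
λ = h/p = 6.626 × 10⁻³⁴ / 4.059 × 10⁻²¹ = 1.63 × 10⁻¹³ m = 163 fm.

λ = 163 fm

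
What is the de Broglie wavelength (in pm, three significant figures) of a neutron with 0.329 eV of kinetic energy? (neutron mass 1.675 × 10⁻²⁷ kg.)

λ = 49.9 pm

KE = 0.329 eV = 5.271 × 10⁻²⁰ J.
p = √(2mKE) = √(2 × 1.675 × 10⁻²⁷ × 5.271 × 10⁻²⁰) = 1.329 × 10⁻²³ kg·m/s.
λ = h/p = 6.626 × 10⁻³⁴ / 1.329 × 10⁻²³ = 4.99 × 10⁻¹¹ m = 49.9 pm.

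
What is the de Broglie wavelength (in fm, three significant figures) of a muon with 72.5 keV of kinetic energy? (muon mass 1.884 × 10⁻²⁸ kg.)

KE = 72.5 keV = 1.161 × 10⁻¹⁴ J.
p = √(2mKE) = √(2 × 1.884 × 10⁻²⁸ × 1.161 × 10⁻¹⁴) = 2.092 × 10⁻²¹ kg·m/s.
λ = h/p = 6.626 × 10⁻³⁴ / 2.092 × 10⁻²¹ = 3.17 × 10⁻¹³ m = 317 fm.

λ = 317 fm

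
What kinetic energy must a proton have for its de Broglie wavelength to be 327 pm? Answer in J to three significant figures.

p = h/λ = 6.626 × 10⁻³⁴ / 3.270 × 10⁻¹⁰ = 2.026 × 10⁻²⁴ kg·m/s.
KE = p²/(2m) = (2.026 × 10⁻²⁴)² / (2 × 1.673 × 10⁻²⁷) = 1.227 × 10⁻²¹ J = 1.23 × 10⁻²¹ J.

KE = 1.23 × 10⁻²¹ J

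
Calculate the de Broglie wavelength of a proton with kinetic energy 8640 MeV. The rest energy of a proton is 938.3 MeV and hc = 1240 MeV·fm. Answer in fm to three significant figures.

λ = 0.130 fm

Total energy E = KE + m₀c² = 8640 + 938.3 = 9578.3 MeV.
(pc)² = E² − (m₀c²)² = (9578.3)² − (938.3)² = 9.086 × 10⁷ MeV², so pc = 9532 MeV.
λ = hc/(pc) = 1240 MeV·fm / 9532 MeV = 0.130 fm.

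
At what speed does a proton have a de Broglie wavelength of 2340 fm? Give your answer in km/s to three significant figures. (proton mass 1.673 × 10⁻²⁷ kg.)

v = 169 km/s

p = h/λ = 6.626 × 10⁻³⁴ / 2.340 × 10⁻¹² = 2.832 × 10⁻²² kg·m/s.
v = p/m = 2.832 × 10⁻²² / 1.673 × 10⁻²⁷ = 1.69 × 10⁵ m/s = 169 km/s.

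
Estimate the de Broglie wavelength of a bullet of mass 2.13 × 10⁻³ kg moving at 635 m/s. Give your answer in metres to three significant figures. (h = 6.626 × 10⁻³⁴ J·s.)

λ = 4.90 × 10⁻³⁴ m

p = mv = 2.13 × 10⁻³ × 635 = 1.353 kg·m/s.
λ = h/p = 6.626 × 10⁻³⁴ / 1.353 = 4.90 × 10⁻³⁴ m.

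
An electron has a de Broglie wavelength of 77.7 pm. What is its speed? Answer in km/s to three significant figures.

p = h/λ = 6.626 × 10⁻³⁴ / 7.770 × 10⁻¹¹ = 8.528 × 10⁻²⁴ kg·m/s.
v = p/m = 8.528 × 10⁻²⁴ / 9.109 × 10⁻³¹ = 9.36 × 10⁶ m/s = 9360 km/s.

v = 9360 km/s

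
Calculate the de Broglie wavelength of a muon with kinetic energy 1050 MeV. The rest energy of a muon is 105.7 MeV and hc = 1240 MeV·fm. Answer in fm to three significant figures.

λ = 1.08 fm

Total energy E = KE + m₀c² = 1050 + 105.7 = 1155.7 MeV.
(pc)² = E² − (m₀c²)² = (1155.7)² − (105.7)² = 1.324 × 10⁶ MeV², so pc = 1151 MeV.
λ = hc/(pc) = 1240 MeV·fm / 1151 MeV = 1.08 fm.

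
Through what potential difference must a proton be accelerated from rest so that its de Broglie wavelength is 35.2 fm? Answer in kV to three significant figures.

V = 661 kV

p = h/λ = 6.626 × 10⁻³⁴ / 3.520 × 10⁻¹⁴ = 1.882 × 10⁻²⁰ kg·m/s.
KE = p²/(2m) = 1.059 × 10⁻¹³ J.
V = KE/e = 1.059 × 10⁻¹³ / (1.602 × 10⁻¹⁹) = 661 kV.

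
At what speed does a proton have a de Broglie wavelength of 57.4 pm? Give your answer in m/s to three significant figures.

p = h/λ = 6.626 × 10⁻³⁴ / 5.740 × 10⁻¹¹ = 1.154 × 10⁻²³ kg·m/s.
v = p/m = 1.154 × 10⁻²³ / 1.673 × 10⁻²⁷ = 6.90 × 10³ m/s = 6900 m/s.

v = 6900 m/s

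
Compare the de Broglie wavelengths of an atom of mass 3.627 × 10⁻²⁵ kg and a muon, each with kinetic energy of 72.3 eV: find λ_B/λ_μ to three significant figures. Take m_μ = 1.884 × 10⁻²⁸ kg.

At fixed KE, p = √(2mKE) so λ = h/p ∝ 1/√m.
λ_B/λ_μ = √(m_μ/m_B) = √(1.884 × 10⁻²⁸/3.627 × 10⁻²⁵) = √(5.194 × 10⁻⁴) = 0.0228.

λ_B/λ_μ = 0.0228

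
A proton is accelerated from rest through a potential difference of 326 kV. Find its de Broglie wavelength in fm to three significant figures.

λ = 50.1 fm

KE = eV = 1.602 × 10⁻¹⁹ × 3.260 × 10⁵ = 5.223 × 10⁻¹⁴ J.
p = √(2mKE) = √(2 × 1.673 × 10⁻²⁷ × 5.223 × 10⁻¹⁴) = 1.322 × 10⁻²⁰ kg·m/s.
λ = h/p = 6.626 × 10⁻³⁴ / 1.322 × 10⁻²⁰ = 5.01 × 10⁻¹⁴ m = 50.1 fm.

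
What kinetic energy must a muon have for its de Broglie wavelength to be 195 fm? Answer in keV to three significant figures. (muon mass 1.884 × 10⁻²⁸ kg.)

p = h/λ = 6.626 × 10⁻³⁴ / 1.950 × 10⁻¹³ = 3.398 × 10⁻²¹ kg·m/s.
KE = p²/(2m) = (3.398 × 10⁻²¹)² / (2 × 1.884 × 10⁻²⁸) = 3.064 × 10⁻¹⁴ J = 191 keV.

KE = 191 keV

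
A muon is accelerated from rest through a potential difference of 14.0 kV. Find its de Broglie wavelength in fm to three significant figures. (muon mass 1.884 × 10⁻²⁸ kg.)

λ = 721 fm

KE = eV = 1.602 × 10⁻¹⁹ × 1.400 × 10⁴ = 2.243 × 10⁻¹⁵ J.
p = √(2mKE) = √(2 × 1.884 × 10⁻²⁸ × 2.243 × 10⁻¹⁵) = 9.193 × 10⁻²² kg·m/s.
λ = h/p = 6.626 × 10⁻³⁴ / 9.193 × 10⁻²² = 7.21 × 10⁻¹³ m = 721 fm.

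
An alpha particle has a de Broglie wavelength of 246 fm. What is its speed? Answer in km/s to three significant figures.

v = 405 km/s

p = h/λ = 6.626 × 10⁻³⁴ / 2.460 × 10⁻¹³ = 2.693 × 10⁻²¹ kg·m/s.
v = p/m = 2.693 × 10⁻²¹ / 6.645 × 10⁻²⁷ = 4.05 × 10⁵ m/s = 405 km/s.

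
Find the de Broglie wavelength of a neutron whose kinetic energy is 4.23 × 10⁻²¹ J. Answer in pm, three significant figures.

λ = 176 pm

p = √(2mKE) = √(2 × 1.675 × 10⁻²⁷ × 4.230 × 10⁻²¹) = 3.764 × 10⁻²⁴ kg·m/s.
λ = h/p = 6.626 × 10⁻³⁴ / 3.764 × 10⁻²⁴ = 1.76 × 10⁻¹⁰ m = 176 pm.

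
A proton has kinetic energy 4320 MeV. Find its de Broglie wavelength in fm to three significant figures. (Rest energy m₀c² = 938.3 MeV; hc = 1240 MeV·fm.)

λ = 0.240 fm

Total energy E = KE + m₀c² = 4320 + 938.3 = 5258.3 MeV.
(pc)² = E² − (m₀c²)² = (5258.3)² − (938.3)² = 2.677 × 10⁷ MeV², so pc = 5174 MeV.
λ = hc/(pc) = 1240 MeV·fm / 5174 MeV = 0.240 fm.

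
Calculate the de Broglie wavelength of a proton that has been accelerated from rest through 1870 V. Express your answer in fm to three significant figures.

λ = 662 fm

KE = eV = 1.602 × 10⁻¹⁹ × 1870 = 2.996 × 10⁻¹⁶ J.
p = √(2mKE) = √(2 × 1.673 × 10⁻²⁷ × 2.996 × 10⁻¹⁶) = 1.001 × 10⁻²¹ kg·m/s.
λ = h/p = 6.626 × 10⁻³⁴ / 1.001 × 10⁻²¹ = 6.62 × 10⁻¹³ m = 662 fm.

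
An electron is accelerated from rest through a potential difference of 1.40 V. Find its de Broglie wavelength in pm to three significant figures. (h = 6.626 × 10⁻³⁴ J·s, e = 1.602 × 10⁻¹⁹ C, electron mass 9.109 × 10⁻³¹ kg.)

KE = eV = 1.602 × 10⁻¹⁹ × 1.400 = 2.243 × 10⁻¹⁹ J.
p = √(2mKE) = √(2 × 9.109 × 10⁻³¹ × 2.243 × 10⁻¹⁹) = 6.392 × 10⁻²⁵ kg·m/s.
λ = h/p = 6.626 × 10⁻³⁴ / 6.392 × 10⁻²⁵ = 1.04 × 10⁻⁹ m = 1040 pm.

λ = 1040 pm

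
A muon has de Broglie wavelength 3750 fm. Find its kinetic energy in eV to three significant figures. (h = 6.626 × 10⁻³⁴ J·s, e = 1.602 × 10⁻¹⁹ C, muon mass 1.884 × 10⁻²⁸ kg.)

p = h/λ = 6.626 × 10⁻³⁴ / 3.750 × 10⁻¹² = 1.767 × 10⁻²² kg·m/s.
KE = p²/(2m) = (1.767 × 10⁻²²)² / (2 × 1.884 × 10⁻²⁸) = 8.286 × 10⁻¹⁷ J = 517 eV.

KE = 517 eV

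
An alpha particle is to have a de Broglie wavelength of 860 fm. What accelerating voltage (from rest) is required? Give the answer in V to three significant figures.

V = 139 V

p = h/λ = 6.626 × 10⁻³⁴ / 8.600 × 10⁻¹³ = 7.705 × 10⁻²² kg·m/s.
KE = p²/(2m) = 4.467 × 10⁻¹⁷ J.
V = KE/2e = 4.467 × 10⁻¹⁷ / (2 × 1.602 × 10⁻¹⁹) = 139 V.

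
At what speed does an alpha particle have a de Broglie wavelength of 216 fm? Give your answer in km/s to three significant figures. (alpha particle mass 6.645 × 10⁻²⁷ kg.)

p = h/λ = 6.626 × 10⁻³⁴ / 2.160 × 10⁻¹³ = 3.068 × 10⁻²¹ kg·m/s.
v = p/m = 3.068 × 10⁻²¹ / 6.645 × 10⁻²⁷ = 4.62 × 10⁵ m/s = 462 km/s.

v = 462 km/s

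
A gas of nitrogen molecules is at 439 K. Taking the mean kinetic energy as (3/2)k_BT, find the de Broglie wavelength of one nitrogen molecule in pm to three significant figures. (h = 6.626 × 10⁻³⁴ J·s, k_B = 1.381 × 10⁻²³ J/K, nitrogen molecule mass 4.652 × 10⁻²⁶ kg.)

KE = (3/2)k_BT = 1.5 × 1.381 × 10⁻²³ × 439 = 9.094 × 10⁻²¹ J.
p = √(2mKE) = √(2 × 4.652 × 10⁻²⁶ × 9.094 × 10⁻²¹) = 2.909 × 10⁻²³ kg·m/s.
λ = h/p = 2.28 × 10⁻¹¹ m = 22.8 pm.

λ = 22.8 pm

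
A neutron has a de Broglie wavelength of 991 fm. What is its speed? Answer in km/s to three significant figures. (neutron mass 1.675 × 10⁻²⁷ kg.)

p = h/λ = 6.626 × 10⁻³⁴ / 9.910 × 10⁻¹³ = 6.686 × 10⁻²² kg·m/s.
v = p/m = 6.686 × 10⁻²² / 1.675 × 10⁻²⁷ = 3.99 × 10⁵ m/s = 399 km/s.

v = 399 km/s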